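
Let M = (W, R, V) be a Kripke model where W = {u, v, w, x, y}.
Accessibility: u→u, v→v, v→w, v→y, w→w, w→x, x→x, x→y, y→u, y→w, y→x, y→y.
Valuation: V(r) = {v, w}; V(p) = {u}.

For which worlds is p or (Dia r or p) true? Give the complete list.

Let φ = p or (Dia r or p). Evaluate φ at each world:
  u (successors {u}): φ is true.
  v (successors {v, w, y}): φ is true.
  w (successors {w, x}): φ is true.
  x (successors {x, y}): φ is false.
  y (successors {u, w, x, y}): φ is true.
For instance, at w:
  At w: p is false, Dia r or p is true, so p or (Dia r or p) is true.
    At w: Dia r is true, p is false, so Dia r or p is true.
      At w: Dia r requires r at some successor in {w, x}.
        r holds at w, so Dia r is true at w.
Satisfying worlds: {u, v, w, y}

u, v, w, y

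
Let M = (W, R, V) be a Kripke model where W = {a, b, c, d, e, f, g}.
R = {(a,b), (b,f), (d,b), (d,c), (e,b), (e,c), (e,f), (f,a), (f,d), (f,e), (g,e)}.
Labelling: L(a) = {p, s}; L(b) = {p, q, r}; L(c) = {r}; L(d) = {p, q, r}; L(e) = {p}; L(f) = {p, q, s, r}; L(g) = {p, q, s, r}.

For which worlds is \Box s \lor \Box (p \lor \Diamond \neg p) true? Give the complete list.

Let φ = \Box s \lor \Box (p \lor \Diamond \neg p). Evaluate φ at each world:
  a (successors {b}): φ is true.
  b (successors {f}): φ is true.
  c (successors ∅): φ is true.
  d (successors {b, c}): φ is false.
  e (successors {b, c, f}): φ is false.
  f (successors {a, d, e}): φ is true.
  g (successors {e}): φ is true.
For instance, at a:
  At a: \Box s is false, \Box (p \lor \Diamond \neg p) is true, so \Box s \lor \Box (p \lor \Diamond \neg p) is true.
    At a: \Box s requires s at every successor {b}.
      s fails at b, so \Box s is false at a.
    At a: \Box (p \lor \Diamond \neg p) requires p \lor \Diamond \neg p at every successor {b}.
      At b: p \lor \Diamond \neg p is true.
    So \Box (p \lor \Diamond \neg p) is true at a.
Satisfying worlds: {a, b, c, f, g}

a, b, c, f, g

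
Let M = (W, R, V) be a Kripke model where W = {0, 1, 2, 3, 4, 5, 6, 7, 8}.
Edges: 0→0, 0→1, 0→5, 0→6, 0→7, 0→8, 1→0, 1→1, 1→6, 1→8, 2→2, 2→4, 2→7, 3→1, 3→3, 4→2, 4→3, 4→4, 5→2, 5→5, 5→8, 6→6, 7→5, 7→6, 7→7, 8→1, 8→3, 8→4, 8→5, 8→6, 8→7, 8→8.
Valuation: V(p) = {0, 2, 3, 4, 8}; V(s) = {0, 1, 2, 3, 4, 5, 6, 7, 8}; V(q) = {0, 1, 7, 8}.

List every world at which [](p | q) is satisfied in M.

Let φ = [](p | q). Evaluate φ at each world:
  0 (successors {0, 1, 5, 6, 7, 8}): φ is false.
  1 (successors {0, 1, 6, 8}): φ is false.
  2 (successors {2, 4, 7}): φ is true.
  3 (successors {1, 3}): φ is true.
  4 (successors {2, 3, 4}): φ is true.
  5 (successors {2, 5, 8}): φ is false.
  6 (successors {6}): φ is false.
  7 (successors {5, 6, 7}): φ is false.
  8 (successors {1, 3, 4, 5, 6, 7, 8}): φ is false.
For instance, at 8:
  At 8: [](p | q) requires p | q at every successor {1, 3, 4, 5, 6, 7, 8}.
    p | q fails at 5, so [](p | q) is false at 8.
Satisfying worlds: {2, 3, 4}

2, 3, 4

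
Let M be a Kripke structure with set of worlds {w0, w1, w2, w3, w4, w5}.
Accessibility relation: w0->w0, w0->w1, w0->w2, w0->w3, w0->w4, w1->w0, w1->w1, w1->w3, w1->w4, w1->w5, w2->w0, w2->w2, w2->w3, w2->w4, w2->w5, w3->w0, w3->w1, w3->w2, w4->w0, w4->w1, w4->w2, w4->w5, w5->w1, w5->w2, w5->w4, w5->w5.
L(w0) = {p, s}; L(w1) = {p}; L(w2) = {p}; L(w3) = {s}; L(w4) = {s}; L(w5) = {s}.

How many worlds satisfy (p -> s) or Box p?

4

Recall that Box ψ holds at a world iff ψ holds at every accessible world, and Dia ψ holds iff ψ holds at some accessible world.
Let φ = (p -> s) or Box p. Evaluate φ at each world:
  w0 (successors {w0, w1, w2, w3, w4}): φ is true.
  w1 (successors {w0, w1, w3, w4, w5}): φ is false.
  w2 (successors {w0, w2, w3, w4, w5}): φ is false.
  w3 (successors {w0, w1, w2}): φ is true.
  w4 (successors {w0, w1, w2, w5}): φ is true.
  w5 (successors {w1, w2, w4, w5}): φ is true.
For instance, at w4:
  At w4: p -> s is true, Box p is false, so (p -> s) or Box p is true.
    At w4: Box p requires p at every successor {w0, w1, w2, w5}.
      p fails at w5, so Box p is false at w4.
Satisfying worlds: {w0, w3, w4, w5}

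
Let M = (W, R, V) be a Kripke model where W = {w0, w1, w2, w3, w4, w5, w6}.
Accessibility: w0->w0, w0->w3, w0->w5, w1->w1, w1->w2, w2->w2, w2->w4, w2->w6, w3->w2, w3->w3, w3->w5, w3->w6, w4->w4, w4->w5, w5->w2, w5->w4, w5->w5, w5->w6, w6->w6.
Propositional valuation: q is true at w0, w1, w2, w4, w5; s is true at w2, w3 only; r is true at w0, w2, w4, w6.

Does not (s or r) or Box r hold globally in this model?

No

Let φ = not (s or r) or Box r. Evaluate φ at each world:
  w0 (successors {w0, w3, w5}): φ is false.
  w1 (successors {w1, w2}): φ is true.
  w2 (successors {w2, w4, w6}): φ is true.
  w3 (successors {w2, w3, w5, w6}): φ is false.
  w4 (successors {w4, w5}): φ is false.
  w5 (successors {w2, w4, w5, w6}): φ is true.
  w6 (successors {w6}): φ is true.
Detail at w0 (counterexample):
  At w0: not (s or r) is false, Box r is false, so not (s or r) or Box r is false.
    At w0: Box r requires r at every successor {w0, w3, w5}.
      r fails at w3, so Box r is false at w0.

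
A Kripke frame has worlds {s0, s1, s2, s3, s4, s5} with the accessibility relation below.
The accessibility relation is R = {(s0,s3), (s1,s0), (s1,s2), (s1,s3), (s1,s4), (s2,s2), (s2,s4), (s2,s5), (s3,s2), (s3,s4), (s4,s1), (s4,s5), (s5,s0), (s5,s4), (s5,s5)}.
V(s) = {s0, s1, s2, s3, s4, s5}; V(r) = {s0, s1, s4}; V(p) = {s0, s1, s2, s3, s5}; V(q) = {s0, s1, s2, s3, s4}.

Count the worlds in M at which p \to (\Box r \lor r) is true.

3

Let φ = p \to (\Box r \lor r). Evaluate φ at each world:
  s0 (successors {s3}): φ is true.
  s1 (successors {s0, s2, s3, s4}): φ is true.
  s2 (successors {s2, s4, s5}): φ is false.
  s3 (successors {s2, s4}): φ is false.
  s4 (successors {s1, s5}): φ is true.
  s5 (successors {s0, s4, s5}): φ is false.
For instance, at s3:
  At s3: p is true, \Box r \lor r is false, so p \to (\Box r \lor r) is false.
    At s3: \Box r is false, r is false, so \Box r \lor r is false.
      At s3: \Box r requires r at every successor {s2, s4}.
        r fails at s2, so \Box r is false at s3.
Satisfying worlds: {s0, s1, s4}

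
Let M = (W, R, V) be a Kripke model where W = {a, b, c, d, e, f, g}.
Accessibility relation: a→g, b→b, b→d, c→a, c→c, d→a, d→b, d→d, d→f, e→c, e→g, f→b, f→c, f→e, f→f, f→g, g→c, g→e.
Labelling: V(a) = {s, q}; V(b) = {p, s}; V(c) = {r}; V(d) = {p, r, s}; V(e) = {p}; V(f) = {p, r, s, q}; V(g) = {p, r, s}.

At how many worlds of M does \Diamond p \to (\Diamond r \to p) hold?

6

Let φ = \Diamond p \to (\Diamond r \to p). Evaluate φ at each world:
  a (successors {g}): φ is false.
  b (successors {b, d}): φ is true.
  c (successors {a, c}): φ is true.
  d (successors {a, b, d, f}): φ is true.
  e (successors {c, g}): φ is true.
  f (successors {b, c, e, f, g}): φ is true.
  g (successors {c, e}): φ is true.
For instance, at f:
  At f: \Diamond p is true, \Diamond r \to p is true, so \Diamond p \to (\Diamond r \to p) is true.
    At f: \Diamond p requires p at some successor in {b, c, e, f, g}.
      p holds at b, so \Diamond p is true at f.
    At f: \Diamond r is true, p is true, so \Diamond r \to p is true.
      At f: \Diamond r requires r at some successor in {b, c, e, f, g}.
        r holds at c, so \Diamond r is true at f.
Satisfying worlds: {b, c, d, e, f, g}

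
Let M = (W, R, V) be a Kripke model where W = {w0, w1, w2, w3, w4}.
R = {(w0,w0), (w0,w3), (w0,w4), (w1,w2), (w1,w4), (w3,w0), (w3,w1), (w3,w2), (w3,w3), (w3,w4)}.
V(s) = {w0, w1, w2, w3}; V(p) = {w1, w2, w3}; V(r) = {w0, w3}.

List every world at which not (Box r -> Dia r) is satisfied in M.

w2, w4

Let φ = not (Box r -> Dia r). Evaluate φ at each world:
  w0 (successors {w0, w3, w4}): φ is false.
  w1 (successors {w2, w4}): φ is false.
  w2 (successors ∅): φ is true.
  w3 (successors {w0, w1, w2, w3, w4}): φ is false.
  w4 (successors ∅): φ is true.
For instance, at w3:
  At w3: Box r -> Dia r is true, so not (Box r -> Dia r) is false.
    At w3: Box r is false, Dia r is true, so Box r -> Dia r is true.
      At w3: Box r requires r at every successor {w0, w1, w2, w3, w4}.
        r fails at w1, so Box r is false at w3.
      At w3: Dia r requires r at some successor in {w0, w1, w2, w3, w4}.
        r holds at w0, so Dia r is true at w3.
Satisfying worlds: {w2, w4}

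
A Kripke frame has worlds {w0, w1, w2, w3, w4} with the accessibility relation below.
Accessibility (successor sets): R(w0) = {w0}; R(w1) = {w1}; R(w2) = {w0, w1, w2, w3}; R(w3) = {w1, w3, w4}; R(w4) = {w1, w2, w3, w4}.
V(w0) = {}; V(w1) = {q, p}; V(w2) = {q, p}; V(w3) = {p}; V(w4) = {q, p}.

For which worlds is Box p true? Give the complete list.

Let φ = Box p. Evaluate φ at each world:
  w0 (successors {w0}): φ is false.
  w1 (successors {w1}): φ is true.
  w2 (successors {w0, w1, w2, w3}): φ is false.
  w3 (successors {w1, w3, w4}): φ is true.
  w4 (successors {w1, w2, w3, w4}): φ is true.
For instance, at w4:
  At w4: Box p requires p at every successor {w1, w2, w3, w4}.
    At w1: p is true.
    At w2: p is true.
    At w3: p is true.
    At w4: p is true.
  So Box p is true at w4.
Satisfying worlds: {w1, w3, w4}

w1, w3, w4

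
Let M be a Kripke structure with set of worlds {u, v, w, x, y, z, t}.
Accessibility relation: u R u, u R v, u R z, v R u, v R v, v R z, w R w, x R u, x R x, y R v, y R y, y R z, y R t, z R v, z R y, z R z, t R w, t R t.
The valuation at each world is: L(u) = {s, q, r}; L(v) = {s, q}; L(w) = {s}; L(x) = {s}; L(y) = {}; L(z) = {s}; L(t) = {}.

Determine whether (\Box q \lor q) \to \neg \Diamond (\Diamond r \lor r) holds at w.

Yes

At w: \Box q \lor q is false, \neg \Diamond (\Diamond r \lor r) is true, so (\Box q \lor q) \to \neg \Diamond (\Diamond r \lor r) is true.
  At w: \Box q is false, q is false, so \Box q \lor q is false.
    At w: \Box q requires q at every successor {w}.
      q fails at w, so \Box q is false at w.
  At w: \Diamond (\Diamond r \lor r) is false, so \neg \Diamond (\Diamond r \lor r) is true.
    At w: \Diamond (\Diamond r \lor r) requires \Diamond r \lor r at some successor in {w}.
      At w: \Diamond r \lor r is false.
    So \Diamond (\Diamond r \lor r) is false at w.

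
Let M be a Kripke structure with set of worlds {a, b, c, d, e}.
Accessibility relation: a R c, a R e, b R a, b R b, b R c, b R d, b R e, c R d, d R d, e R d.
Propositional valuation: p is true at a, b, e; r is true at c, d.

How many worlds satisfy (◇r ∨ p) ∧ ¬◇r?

0

Let φ = (◇r ∨ p) ∧ ¬◇r. Evaluate φ at each world:
  a (successors {c, e}): φ is false.
  b (successors {a, b, c, d, e}): φ is false.
  c (successors {d}): φ is false.
  d (successors {d}): φ is false.
  e (successors {d}): φ is false.
For instance, at d:
  At d: ◇r ∨ p is true, ¬◇r is false, so (◇r ∨ p) ∧ ¬◇r is false.
    At d: ◇r is true, p is false, so ◇r ∨ p is true.
      At d: ◇r requires r at some successor in {d}.
        r holds at d, so ◇r is true at d.
    At d: ◇r is true, so ¬◇r is false.
      At d: ◇r requires r at some successor in {d}.
        r holds at d, so ◇r is true at d.
Satisfying worlds: none.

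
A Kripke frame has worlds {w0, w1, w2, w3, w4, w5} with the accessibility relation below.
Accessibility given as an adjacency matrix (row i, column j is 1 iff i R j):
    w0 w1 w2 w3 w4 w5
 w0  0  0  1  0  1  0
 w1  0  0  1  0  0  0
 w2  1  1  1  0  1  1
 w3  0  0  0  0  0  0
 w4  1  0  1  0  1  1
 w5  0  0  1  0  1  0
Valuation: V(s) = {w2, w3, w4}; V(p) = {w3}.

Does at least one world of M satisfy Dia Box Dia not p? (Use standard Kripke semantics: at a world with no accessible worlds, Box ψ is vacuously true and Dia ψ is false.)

Recall that Box ψ holds at a world iff ψ holds at every accessible world, and Dia ψ holds iff ψ holds at some accessible world.
Let φ = Dia Box Dia not p. Evaluate φ at each world:
  w0 (successors {w2, w4}): φ is true.
  w1 (successors {w2}): φ is true.
  w2 (successors {w0, w1, w2, w4, w5}): φ is true.
  w3 (successors ∅): φ is false.
  w4 (successors {w0, w2, w4, w5}): φ is true.
  w5 (successors {w2, w4}): φ is true.
Detail at w0 (witness):
  At w0: Dia Box Dia not p requires Box Dia not p at some successor in {w2, w4}.
    Box Dia not p holds at w2, so Dia Box Dia not p is true at w0.
      At w2: Box Dia not p requires Dia not p at every successor {w0, w1, w2, w4, w5}.
        At w0: Dia not p is true.
        At w1: Dia not p is true.
        At w2: Dia not p is true.
        At w4: Dia not p is true.
        At w5: Dia not p is true.
      So Box Dia not p is true at w2.

Yes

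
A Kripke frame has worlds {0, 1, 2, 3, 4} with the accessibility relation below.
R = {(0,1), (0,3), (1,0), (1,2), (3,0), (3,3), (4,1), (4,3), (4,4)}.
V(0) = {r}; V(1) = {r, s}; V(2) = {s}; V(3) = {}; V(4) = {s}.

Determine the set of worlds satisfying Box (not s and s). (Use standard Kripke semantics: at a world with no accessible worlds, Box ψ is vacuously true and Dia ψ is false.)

2

Let φ = Box (not s and s). Evaluate φ at each world:
  0 (successors {1, 3}): φ is false.
  1 (successors {0, 2}): φ is false.
  2 (successors ∅): φ is true.
  3 (successors {0, 3}): φ is false.
  4 (successors {1, 3, 4}): φ is false.
For instance, at 3:
  At 3: Box (not s and s) requires not s and s at every successor {0, 3}.
    not s and s fails at 0, so Box (not s and s) is false at 3.
Satisfying worlds: {2}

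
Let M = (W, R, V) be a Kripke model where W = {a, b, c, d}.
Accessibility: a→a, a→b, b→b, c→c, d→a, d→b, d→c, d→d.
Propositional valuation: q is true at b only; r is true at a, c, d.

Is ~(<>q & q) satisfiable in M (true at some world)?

Yes

Recall that <>ψ holds at a world iff ψ holds at some accessible world.
Let φ = ~(<>q & q). Evaluate φ at each world:
  a (successors {a, b}): φ is true.
  b (successors {b}): φ is false.
  c (successors {c}): φ is true.
  d (successors {a, b, c, d}): φ is true.
Detail at a (witness):
  At a: <>q & q is false, so ~(<>q & q) is true.
    At a: <>q is true, q is false, so <>q & q is false.
      At a: <>q requires q at some successor in {a, b}.
        q holds at b, so <>q is true at a.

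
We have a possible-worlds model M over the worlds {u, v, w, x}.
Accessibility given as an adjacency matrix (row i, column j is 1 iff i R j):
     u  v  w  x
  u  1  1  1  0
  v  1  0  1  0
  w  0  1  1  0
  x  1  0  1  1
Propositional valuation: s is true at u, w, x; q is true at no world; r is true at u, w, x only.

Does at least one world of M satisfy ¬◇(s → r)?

Let φ = ¬◇(s → r). Evaluate φ at each world:
  u (successors {u, v, w}): φ is false.
  v (successors {u, w}): φ is false.
  w (successors {v, w}): φ is false.
  x (successors {u, w, x}): φ is false.
For instance, at w:
  At w: ◇(s → r) is true, so ¬◇(s → r) is false.
    At w: ◇(s → r) requires s → r at some successor in {v, w}.
      s → r holds at v, so ◇(s → r) is true at w.

No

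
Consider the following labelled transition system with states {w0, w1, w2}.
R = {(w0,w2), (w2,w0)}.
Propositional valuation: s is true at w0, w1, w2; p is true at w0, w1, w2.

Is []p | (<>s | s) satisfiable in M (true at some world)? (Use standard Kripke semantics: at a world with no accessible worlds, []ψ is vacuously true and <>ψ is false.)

Yes

Let φ = []p | (<>s | s). Evaluate φ at each world:
  w0 (successors {w2}): φ is true.
  w1 (successors ∅): φ is true.
  w2 (successors {w0}): φ is true.
Detail at w0 (witness):
  At w0: []p is true, <>s | s is true, so []p | (<>s | s) is true.
    At w0: []p requires p at every successor {w2}.
      At w2: p is true.
    So []p is true at w0.
    At w0: <>s is true, s is true, so <>s | s is true.
      At w0: <>s requires s at some successor in {w2}.
        s holds at w2, so <>s is true at w0.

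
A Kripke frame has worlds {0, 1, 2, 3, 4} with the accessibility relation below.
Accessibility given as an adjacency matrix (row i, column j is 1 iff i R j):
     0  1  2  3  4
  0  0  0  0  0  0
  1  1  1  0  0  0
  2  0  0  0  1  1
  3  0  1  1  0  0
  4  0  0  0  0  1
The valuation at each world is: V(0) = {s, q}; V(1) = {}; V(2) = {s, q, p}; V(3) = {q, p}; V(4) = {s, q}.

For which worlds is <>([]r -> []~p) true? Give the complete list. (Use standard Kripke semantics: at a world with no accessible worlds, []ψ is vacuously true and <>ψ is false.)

Let φ = <>([]r -> []~p). Evaluate φ at each world:
  0 (successors ∅): φ is false.
  1 (successors {0, 1}): φ is true.
  2 (successors {3, 4}): φ is true.
  3 (successors {1, 2}): φ is true.
  4 (successors {4}): φ is true.
For instance, at 4:
  At 4: <>([]r -> []~p) requires []r -> []~p at some successor in {4}.
    []r -> []~p holds at 4, so <>([]r -> []~p) is true at 4.
      At 4: []r is false, []~p is true, so []r -> []~p is true.
Satisfying worlds: {1, 2, 3, 4}

1, 2, 3, 4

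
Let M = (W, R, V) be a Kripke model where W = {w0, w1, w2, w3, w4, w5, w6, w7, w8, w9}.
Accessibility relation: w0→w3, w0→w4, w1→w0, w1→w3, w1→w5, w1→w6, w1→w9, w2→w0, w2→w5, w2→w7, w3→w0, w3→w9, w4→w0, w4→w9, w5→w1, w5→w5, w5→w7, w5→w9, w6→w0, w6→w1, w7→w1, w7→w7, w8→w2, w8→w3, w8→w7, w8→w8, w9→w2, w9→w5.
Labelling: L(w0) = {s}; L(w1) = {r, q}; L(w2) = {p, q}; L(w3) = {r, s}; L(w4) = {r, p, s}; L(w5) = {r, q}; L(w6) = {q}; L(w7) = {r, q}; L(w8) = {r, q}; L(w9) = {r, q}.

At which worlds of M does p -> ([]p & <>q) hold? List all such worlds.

w0, w1, w3, w5, w6, w7, w8, w9

Let φ = p -> ([]p & <>q). Evaluate φ at each world:
  w0 (successors {w3, w4}): φ is true.
  w1 (successors {w0, w3, w5, w6, w9}): φ is true.
  w2 (successors {w0, w5, w7}): φ is false.
  w3 (successors {w0, w9}): φ is true.
  w4 (successors {w0, w9}): φ is false.
  w5 (successors {w1, w5, w7, w9}): φ is true.
  w6 (successors {w0, w1}): φ is true.
  w7 (successors {w1, w7}): φ is true.
  w8 (successors {w2, w3, w7, w8}): φ is true.
  w9 (successors {w2, w5}): φ is true.
For instance, at w2:
  At w2: p is true, []p & <>q is false, so p -> ([]p & <>q) is false.
    At w2: []p is false, <>q is true, so []p & <>q is false.
      At w2: []p requires p at every successor {w0, w5, w7}.
        p fails at w0, so []p is false at w2.
      At w2: <>q requires q at some successor in {w0, w5, w7}.
        q holds at w5, so <>q is true at w2.
Satisfying worlds: {w0, w1, w3, w5, w6, w7, w8, w9}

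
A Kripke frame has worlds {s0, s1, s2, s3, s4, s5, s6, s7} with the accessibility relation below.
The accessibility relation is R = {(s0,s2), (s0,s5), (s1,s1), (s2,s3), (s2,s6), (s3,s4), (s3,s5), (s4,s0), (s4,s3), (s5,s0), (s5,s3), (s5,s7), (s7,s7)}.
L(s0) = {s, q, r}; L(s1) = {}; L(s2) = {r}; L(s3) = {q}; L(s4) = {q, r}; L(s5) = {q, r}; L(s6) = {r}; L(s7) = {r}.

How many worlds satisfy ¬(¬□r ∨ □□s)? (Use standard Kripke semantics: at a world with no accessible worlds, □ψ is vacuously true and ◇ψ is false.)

3

Let φ = ¬(¬□r ∨ □□s). Evaluate φ at each world:
  s0 (successors {s2, s5}): φ is true.
  s1 (successors {s1}): φ is false.
  s2 (successors {s3, s6}): φ is false.
  s3 (successors {s4, s5}): φ is true.
  s4 (successors {s0, s3}): φ is false.
  s5 (successors {s0, s3, s7}): φ is false.
  s6 (successors ∅): φ is false.
  s7 (successors {s7}): φ is true.
For instance, at s1:
  At s1: ¬□r ∨ □□s is true, so ¬(¬□r ∨ □□s) is false.
    At s1: ¬□r is true, □□s is false, so ¬□r ∨ □□s is true.
      At s1: □r is false, so ¬□r is true.
      At s1: □□s requires □s at every successor {s1}.
        □s fails at s1, so □□s is false at s1.
Satisfying worlds: {s0, s3, s7}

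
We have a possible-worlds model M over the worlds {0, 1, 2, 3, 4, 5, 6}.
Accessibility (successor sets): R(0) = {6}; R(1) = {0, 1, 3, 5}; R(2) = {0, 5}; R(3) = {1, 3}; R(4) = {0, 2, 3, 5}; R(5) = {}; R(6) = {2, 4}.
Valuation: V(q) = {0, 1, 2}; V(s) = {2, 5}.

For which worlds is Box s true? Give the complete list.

5

Recall that Box ψ holds at a world iff ψ holds at every accessible world, and Dia ψ holds iff ψ holds at some accessible world.
Let φ = Box s. Evaluate φ at each world:
  0 (successors {6}): φ is false.
  1 (successors {0, 1, 3, 5}): φ is false.
  2 (successors {0, 5}): φ is false.
  3 (successors {1, 3}): φ is false.
  4 (successors {0, 2, 3, 5}): φ is false.
  5 (successors ∅): φ is true.
  6 (successors {2, 4}): φ is false.
For instance, at 2:
  At 2: Box s requires s at every successor {0, 5}.
    s fails at 0, so Box s is false at 2.
Satisfying worlds: {5}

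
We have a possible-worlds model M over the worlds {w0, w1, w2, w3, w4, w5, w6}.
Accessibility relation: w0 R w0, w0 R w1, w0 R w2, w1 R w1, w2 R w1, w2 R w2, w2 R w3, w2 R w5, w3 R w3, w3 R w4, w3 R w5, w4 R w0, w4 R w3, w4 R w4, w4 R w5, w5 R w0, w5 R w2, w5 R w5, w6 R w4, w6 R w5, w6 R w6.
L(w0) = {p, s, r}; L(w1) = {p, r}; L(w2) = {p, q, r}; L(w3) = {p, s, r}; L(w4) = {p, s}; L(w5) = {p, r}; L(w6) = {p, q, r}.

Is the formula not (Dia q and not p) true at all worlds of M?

Let φ = not (Dia q and not p). Evaluate φ at each world:
  w0 (successors {w0, w1, w2}): φ is true.
  w1 (successors {w1}): φ is true.
  w2 (successors {w1, w2, w3, w5}): φ is true.
  w3 (successors {w3, w4, w5}): φ is true.
  w4 (successors {w0, w3, w4, w5}): φ is true.
  w5 (successors {w0, w2, w5}): φ is true.
  w6 (successors {w4, w5, w6}): φ is true.
For instance, at w5:
  At w5: Dia q and not p is false, so not (Dia q and not p) is true.
    At w5: Dia q is true, not p is false, so Dia q and not p is false.
      At w5: Dia q requires q at some successor in {w0, w2, w5}.
        q holds at w2, so Dia q is true at w5.

Yes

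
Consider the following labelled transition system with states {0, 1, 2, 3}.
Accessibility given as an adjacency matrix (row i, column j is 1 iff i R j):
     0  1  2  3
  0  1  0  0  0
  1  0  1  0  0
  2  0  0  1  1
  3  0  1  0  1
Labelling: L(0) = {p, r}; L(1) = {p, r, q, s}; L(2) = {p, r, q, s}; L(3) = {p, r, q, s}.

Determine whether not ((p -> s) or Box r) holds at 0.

No

At 0: (p -> s) or Box r is true, so not ((p -> s) or Box r) is false.
  At 0: p -> s is false, Box r is true, so (p -> s) or Box r is true.
    At 0: Box r requires r at every successor {0}.
      At 0: r is true.
    So Box r is true at 0.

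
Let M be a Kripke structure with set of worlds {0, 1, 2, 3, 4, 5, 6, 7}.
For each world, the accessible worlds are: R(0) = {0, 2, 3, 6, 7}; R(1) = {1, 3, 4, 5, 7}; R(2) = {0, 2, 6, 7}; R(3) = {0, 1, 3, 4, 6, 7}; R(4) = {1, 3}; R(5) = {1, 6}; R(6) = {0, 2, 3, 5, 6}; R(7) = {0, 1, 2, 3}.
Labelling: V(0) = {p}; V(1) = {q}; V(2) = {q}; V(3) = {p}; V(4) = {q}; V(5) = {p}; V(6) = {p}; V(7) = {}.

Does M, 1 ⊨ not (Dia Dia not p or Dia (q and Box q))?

No

At 1: Dia Dia not p or Dia (q and Box q) is true, so not (Dia Dia not p or Dia (q and Box q)) is false.
  At 1: Dia Dia not p is true, Dia (q and Box q) is false, so Dia Dia not p or Dia (q and Box q) is true.
    At 1: Dia Dia not p requires Dia not p at some successor in {1, 3, 4, 5, 7}.
      Dia not p holds at 1, so Dia Dia not p is true at 1.
    At 1: Dia (q and Box q) requires q and Box q at some successor in {1, 3, 4, 5, 7}.
      At 1: q and Box q is false.
      At 3: q and Box q is false.
      At 4: q and Box q is false.
      At 5: q and Box q is false.
      At 7: q and Box q is false.
    So Dia (q and Box q) is false at 1.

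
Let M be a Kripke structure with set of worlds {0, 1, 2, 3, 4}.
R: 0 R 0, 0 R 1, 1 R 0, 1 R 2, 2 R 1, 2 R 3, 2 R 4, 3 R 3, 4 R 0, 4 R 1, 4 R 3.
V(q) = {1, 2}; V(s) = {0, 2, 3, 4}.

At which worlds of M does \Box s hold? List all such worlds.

1, 3

Let φ = \Box s. Evaluate φ at each world:
  0 (successors {0, 1}): φ is false.
  1 (successors {0, 2}): φ is true.
  2 (successors {1, 3, 4}): φ is false.
  3 (successors {3}): φ is true.
  4 (successors {0, 1, 3}): φ is false.
For instance, at 1:
  At 1: \Box s requires s at every successor {0, 2}.
    At 0: s is true.
    At 2: s is true.
  So \Box s is true at 1.
Satisfying worlds: {1, 3}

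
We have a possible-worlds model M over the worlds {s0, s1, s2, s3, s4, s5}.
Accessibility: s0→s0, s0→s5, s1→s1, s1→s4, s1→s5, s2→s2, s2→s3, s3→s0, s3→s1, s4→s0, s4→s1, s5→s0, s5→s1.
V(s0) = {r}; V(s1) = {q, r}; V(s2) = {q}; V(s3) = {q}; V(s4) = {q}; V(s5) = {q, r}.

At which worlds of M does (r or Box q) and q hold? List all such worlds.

Recall that Box ψ holds at a world iff ψ holds at every accessible world, and Dia ψ holds iff ψ holds at some accessible world.
Let φ = (r or Box q) and q. Evaluate φ at each world:
  s0 (successors {s0, s5}): φ is false.
  s1 (successors {s1, s4, s5}): φ is true.
  s2 (successors {s2, s3}): φ is true.
  s3 (successors {s0, s1}): φ is false.
  s4 (successors {s0, s1}): φ is false.
  s5 (successors {s0, s1}): φ is true.
For instance, at s1:
  At s1: r or Box q is true, q is true, so (r or Box q) and q is true.
    At s1: r is true, Box q is true, so r or Box q is true.
      At s1: Box q requires q at every successor {s1, s4, s5}.
        At s1: q is true.
        At s4: q is true.
        At s5: q is true.
      So Box q is true at s1.
Satisfying worlds: {s1, s2, s5}

s1, s2, s5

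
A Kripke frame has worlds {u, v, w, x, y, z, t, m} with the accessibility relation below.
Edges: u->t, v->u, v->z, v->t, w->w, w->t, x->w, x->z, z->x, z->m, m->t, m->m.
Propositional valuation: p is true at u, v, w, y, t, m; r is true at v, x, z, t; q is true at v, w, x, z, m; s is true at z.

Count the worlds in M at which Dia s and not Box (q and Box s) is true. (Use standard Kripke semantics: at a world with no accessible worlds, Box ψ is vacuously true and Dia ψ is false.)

Recall that Box ψ holds at a world iff ψ holds at every accessible world, and Dia ψ holds iff ψ holds at some accessible world.
Let φ = Dia s and not Box (q and Box s). Evaluate φ at each world:
  u (successors {t}): φ is false.
  v (successors {u, z, t}): φ is true.
  w (successors {w, t}): φ is false.
  x (successors {w, z}): φ is true.
  y (successors ∅): φ is false.
  z (successors {x, m}): φ is false.
  t (successors ∅): φ is false.
  m (successors {t, m}): φ is false.
For instance, at m:
  At m: Dia s is false, not Box (q and Box s) is true, so Dia s and not Box (q and Box s) is false.
    At m: Dia s requires s at some successor in {t, m}.
      At t: s is false.
      At m: s is false.
    So Dia s is false at m.
    At m: Box (q and Box s) is false, so not Box (q and Box s) is true.
      At m: Box (q and Box s) requires q and Box s at every successor {t, m}.
        q and Box s fails at t, so Box (q and Box s) is false at m.
Satisfying worlds: {v, x}

2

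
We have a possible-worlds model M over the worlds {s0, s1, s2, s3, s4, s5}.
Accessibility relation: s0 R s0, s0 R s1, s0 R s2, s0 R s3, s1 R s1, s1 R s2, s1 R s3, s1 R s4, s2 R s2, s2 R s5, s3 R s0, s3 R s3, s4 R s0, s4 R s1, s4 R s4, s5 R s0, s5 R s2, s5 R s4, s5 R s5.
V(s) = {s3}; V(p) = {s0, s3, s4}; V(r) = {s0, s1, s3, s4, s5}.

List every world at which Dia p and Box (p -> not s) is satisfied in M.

s4, s5

Recall that Box ψ holds at a world iff ψ holds at every accessible world, and Dia ψ holds iff ψ holds at some accessible world.
Let φ = Dia p and Box (p -> not s). Evaluate φ at each world:
  s0 (successors {s0, s1, s2, s3}): φ is false.
  s1 (successors {s1, s2, s3, s4}): φ is false.
  s2 (successors {s2, s5}): φ is false.
  s3 (successors {s0, s3}): φ is false.
  s4 (successors {s0, s1, s4}): φ is true.
  s5 (successors {s0, s2, s4, s5}): φ is true.
For instance, at s1:
  At s1: Dia p is true, Box (p -> not s) is false, so Dia p and Box (p -> not s) is false.
    At s1: Dia p requires p at some successor in {s1, s2, s3, s4}.
      p holds at s3, so Dia p is true at s1.
    At s1: Box (p -> not s) requires p -> not s at every successor {s1, s2, s3, s4}.
      p -> not s fails at s3, so Box (p -> not s) is false at s1.
Satisfying worlds: {s4, s5}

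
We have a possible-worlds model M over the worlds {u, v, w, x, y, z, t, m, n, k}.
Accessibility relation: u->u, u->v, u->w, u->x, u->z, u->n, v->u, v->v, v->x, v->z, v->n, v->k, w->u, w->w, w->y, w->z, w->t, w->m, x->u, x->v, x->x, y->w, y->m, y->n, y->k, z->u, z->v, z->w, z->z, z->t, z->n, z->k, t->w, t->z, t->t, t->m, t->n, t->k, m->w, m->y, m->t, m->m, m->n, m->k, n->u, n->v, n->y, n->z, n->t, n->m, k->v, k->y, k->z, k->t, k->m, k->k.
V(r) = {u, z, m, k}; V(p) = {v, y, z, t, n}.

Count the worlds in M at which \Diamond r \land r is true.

4

Let φ = \Diamond r \land r. Evaluate φ at each world:
  u (successors {u, v, w, x, z, n}): φ is true.
  v (successors {u, v, x, z, n, k}): φ is false.
  w (successors {u, w, y, z, t, m}): φ is false.
  x (successors {u, v, x}): φ is false.
  y (successors {w, m, n, k}): φ is false.
  z (successors {u, v, w, z, t, n, k}): φ is true.
  t (successors {w, z, t, m, n, k}): φ is false.
  m (successors {w, y, t, m, n, k}): φ is true.
  n (successors {u, v, y, z, t, m}): φ is false.
  k (successors {v, y, z, t, m, k}): φ is true.
For instance, at m:
  At m: \Diamond r is true, r is true, so \Diamond r \land r is true.
    At m: \Diamond r requires r at some successor in {w, y, t, m, n, k}.
      r holds at m, so \Diamond r is true at m.
Satisfying worlds: {u, z, m, k}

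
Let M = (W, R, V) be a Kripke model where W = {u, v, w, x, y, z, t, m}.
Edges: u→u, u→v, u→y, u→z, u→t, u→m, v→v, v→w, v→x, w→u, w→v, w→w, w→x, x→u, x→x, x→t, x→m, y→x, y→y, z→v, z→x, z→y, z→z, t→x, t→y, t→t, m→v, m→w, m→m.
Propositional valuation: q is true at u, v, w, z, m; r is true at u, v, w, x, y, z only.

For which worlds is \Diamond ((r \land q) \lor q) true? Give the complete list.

u, v, w, x, z, m

Let φ = \Diamond ((r \land q) \lor q). Evaluate φ at each world:
  u (successors {u, v, y, z, t, m}): φ is true.
  v (successors {v, w, x}): φ is true.
  w (successors {u, v, w, x}): φ is true.
  x (successors {u, x, t, m}): φ is true.
  y (successors {x, y}): φ is false.
  z (successors {v, x, y, z}): φ is true.
  t (successors {x, y, t}): φ is false.
  m (successors {v, w, m}): φ is true.
For instance, at z:
  At z: \Diamond ((r \land q) \lor q) requires (r \land q) \lor q at some successor in {v, x, y, z}.
    (r \land q) \lor q holds at v, so \Diamond ((r \land q) \lor q) is true at z.
Satisfying worlds: {u, v, w, x, z, m}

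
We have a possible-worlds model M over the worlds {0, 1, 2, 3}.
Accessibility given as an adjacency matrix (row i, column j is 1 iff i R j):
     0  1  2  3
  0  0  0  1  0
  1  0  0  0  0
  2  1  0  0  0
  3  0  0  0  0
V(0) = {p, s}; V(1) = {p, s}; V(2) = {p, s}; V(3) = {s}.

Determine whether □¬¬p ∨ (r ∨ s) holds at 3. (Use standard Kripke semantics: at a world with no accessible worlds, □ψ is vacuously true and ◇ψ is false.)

At 3: □¬¬p is true, r ∨ s is true, so □¬¬p ∨ (r ∨ s) is true.
  At 3: no accessible worlds, so □¬¬p holds vacuously.

Yes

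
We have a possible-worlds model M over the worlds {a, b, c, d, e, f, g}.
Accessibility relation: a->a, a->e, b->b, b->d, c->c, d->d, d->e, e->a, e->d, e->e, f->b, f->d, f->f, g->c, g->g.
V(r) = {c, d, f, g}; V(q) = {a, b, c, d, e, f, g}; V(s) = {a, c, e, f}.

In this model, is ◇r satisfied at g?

Yes

At g: ◇r requires r at some successor in {c, g}.
  r holds at c, so ◇r is true at g.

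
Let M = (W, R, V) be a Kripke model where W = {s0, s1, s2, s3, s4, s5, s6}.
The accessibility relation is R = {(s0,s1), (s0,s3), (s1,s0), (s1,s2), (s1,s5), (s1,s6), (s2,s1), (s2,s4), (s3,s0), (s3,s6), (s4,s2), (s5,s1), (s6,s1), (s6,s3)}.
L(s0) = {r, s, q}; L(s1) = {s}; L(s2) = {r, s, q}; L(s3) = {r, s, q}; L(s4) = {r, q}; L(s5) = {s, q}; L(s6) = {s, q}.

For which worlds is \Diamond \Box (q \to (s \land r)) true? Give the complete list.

s1, s2, s3

Let φ = \Diamond \Box (q \to (s \land r)). Evaluate φ at each world:
  s0 (successors {s1, s3}): φ is false.
  s1 (successors {s0, s2, s5, s6}): φ is true.
  s2 (successors {s1, s4}): φ is true.
  s3 (successors {s0, s6}): φ is true.
  s4 (successors {s2}): φ is false.
  s5 (successors {s1}): φ is false.
  s6 (successors {s1, s3}): φ is false.
For instance, at s1:
  At s1: \Diamond \Box (q \to (s \land r)) requires \Box (q \to (s \land r)) at some successor in {s0, s2, s5, s6}.
    \Box (q \to (s \land r)) holds at s0, so \Diamond \Box (q \to (s \land r)) is true at s1.
      At s0: \Box (q \to (s \land r)) requires q \to (s \land r) at every successor {s1, s3}.
        At s1: q \to (s \land r) is true.
        At s3: q \to (s \land r) is true.
      So \Box (q \to (s \land r)) is true at s0.
Satisfying worlds: {s1, s2, s3}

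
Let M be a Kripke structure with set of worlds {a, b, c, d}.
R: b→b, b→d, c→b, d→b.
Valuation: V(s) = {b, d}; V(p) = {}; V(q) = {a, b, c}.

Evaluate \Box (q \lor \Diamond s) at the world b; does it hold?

Yes

Recall that \Box ψ holds at a world iff ψ holds at every accessible world, and \Diamond ψ holds iff ψ holds at some accessible world.
At b: \Box (q \lor \Diamond s) requires q \lor \Diamond s at every successor {b, d}.
    At b: q is true, \Diamond s is true, so q \lor \Diamond s is true.
      At b: \Diamond s requires s at some successor in {b, d}.
        s holds at b, so \Diamond s is true at b.
    At d: q is false, \Diamond s is true, so q \lor \Diamond s is true.
      At d: \Diamond s requires s at some successor in {b}.
        s holds at b, so \Diamond s is true at d.
So \Box (q \lor \Diamond s) is true at b.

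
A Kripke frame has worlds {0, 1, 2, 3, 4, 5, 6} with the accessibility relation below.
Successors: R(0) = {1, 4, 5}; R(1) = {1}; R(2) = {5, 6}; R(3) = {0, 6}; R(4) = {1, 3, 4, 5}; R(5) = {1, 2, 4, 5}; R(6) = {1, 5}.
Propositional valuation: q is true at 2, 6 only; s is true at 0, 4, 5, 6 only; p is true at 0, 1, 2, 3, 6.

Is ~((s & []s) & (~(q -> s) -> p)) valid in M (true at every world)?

Yes

Let φ = ~((s & []s) & (~(q -> s) -> p)). Evaluate φ at each world:
  0 (successors {1, 4, 5}): φ is true.
  1 (successors {1}): φ is true.
  2 (successors {5, 6}): φ is true.
  3 (successors {0, 6}): φ is true.
  4 (successors {1, 3, 4, 5}): φ is true.
  5 (successors {1, 2, 4, 5}): φ is true.
  6 (successors {1, 5}): φ is true.
For instance, at 2:
  At 2: (s & []s) & (~(q -> s) -> p) is false, so ~((s & []s) & (~(q -> s) -> p)) is true.
    At 2: s & []s is false, ~(q -> s) -> p is true, so (s & []s) & (~(q -> s) -> p) is false.
      At 2: s is false, []s is true, so s & []s is false.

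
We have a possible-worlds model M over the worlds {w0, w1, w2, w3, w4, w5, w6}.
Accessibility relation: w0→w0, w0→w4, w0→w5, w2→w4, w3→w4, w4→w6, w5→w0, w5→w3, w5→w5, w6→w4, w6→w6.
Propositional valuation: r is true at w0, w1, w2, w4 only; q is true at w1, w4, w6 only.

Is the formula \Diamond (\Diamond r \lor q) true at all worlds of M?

No

Let φ = \Diamond (\Diamond r \lor q). Evaluate φ at each world:
  w0 (successors {w0, w4, w5}): φ is true.
  w1 (successors ∅): φ is false.
  w2 (successors {w4}): φ is true.
  w3 (successors {w4}): φ is true.
  w4 (successors {w6}): φ is true.
  w5 (successors {w0, w3, w5}): φ is true.
  w6 (successors {w4, w6}): φ is true.
Detail at w1 (counterexample):
  At w1: no accessible worlds, so \Diamond (\Diamond r \lor q) is false.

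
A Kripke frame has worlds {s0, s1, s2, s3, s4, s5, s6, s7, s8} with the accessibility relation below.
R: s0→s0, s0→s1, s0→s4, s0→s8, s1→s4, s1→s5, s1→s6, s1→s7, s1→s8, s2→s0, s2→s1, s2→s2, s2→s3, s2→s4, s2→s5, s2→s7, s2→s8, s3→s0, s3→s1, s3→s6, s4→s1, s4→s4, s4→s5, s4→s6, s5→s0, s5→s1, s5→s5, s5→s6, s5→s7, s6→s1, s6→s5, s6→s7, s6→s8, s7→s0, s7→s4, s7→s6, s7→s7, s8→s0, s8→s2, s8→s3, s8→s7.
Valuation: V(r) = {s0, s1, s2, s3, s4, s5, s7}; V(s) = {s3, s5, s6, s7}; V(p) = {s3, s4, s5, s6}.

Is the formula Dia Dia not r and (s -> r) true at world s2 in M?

Yes

Recall that Dia ψ holds at a world iff ψ holds at some accessible world.
At s2: Dia Dia not r is true, s -> r is true, so Dia Dia not r and (s -> r) is true.
  At s2: Dia Dia not r requires Dia not r at some successor in {s0, s1, s2, s3, s4, s5, s7, s8}.
    Dia not r holds at s0, so Dia Dia not r is true at s2.
      At s0: Dia not r requires not r at some successor in {s0, s1, s4, s8}.
        not r holds at s8, so Dia not r is true at s0.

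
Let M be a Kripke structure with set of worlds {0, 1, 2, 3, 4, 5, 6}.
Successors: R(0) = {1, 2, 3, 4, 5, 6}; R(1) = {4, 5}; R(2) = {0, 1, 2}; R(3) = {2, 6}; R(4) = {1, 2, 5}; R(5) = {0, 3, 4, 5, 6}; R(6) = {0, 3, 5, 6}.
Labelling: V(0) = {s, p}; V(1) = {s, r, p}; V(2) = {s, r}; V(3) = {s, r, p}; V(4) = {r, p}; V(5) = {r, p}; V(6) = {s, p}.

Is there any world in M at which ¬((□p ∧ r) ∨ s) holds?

Yes

Recall that □ψ holds at a world iff ψ holds at every accessible world, and ◇ψ holds iff ψ holds at some accessible world.
Let φ = ¬((□p ∧ r) ∨ s). Evaluate φ at each world:
  0 (successors {1, 2, 3, 4, 5, 6}): φ is false.
  1 (successors {4, 5}): φ is false.
  2 (successors {0, 1, 2}): φ is false.
  3 (successors {2, 6}): φ is false.
  4 (successors {1, 2, 5}): φ is true.
  5 (successors {0, 3, 4, 5, 6}): φ is false.
  6 (successors {0, 3, 5, 6}): φ is false.
Detail at 4 (witness):
  At 4: (□p ∧ r) ∨ s is false, so ¬((□p ∧ r) ∨ s) is true.
    At 4: □p ∧ r is false, s is false, so (□p ∧ r) ∨ s is false.
      At 4: □p is false, r is true, so □p ∧ r is false.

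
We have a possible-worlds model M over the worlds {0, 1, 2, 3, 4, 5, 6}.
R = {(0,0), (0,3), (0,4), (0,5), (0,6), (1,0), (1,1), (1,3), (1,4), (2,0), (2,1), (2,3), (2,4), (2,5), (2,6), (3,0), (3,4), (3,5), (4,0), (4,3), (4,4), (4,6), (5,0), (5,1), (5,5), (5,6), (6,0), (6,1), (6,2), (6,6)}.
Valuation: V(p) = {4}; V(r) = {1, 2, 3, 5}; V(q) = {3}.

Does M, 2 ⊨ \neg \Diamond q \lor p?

No

Recall that \Diamond ψ holds at a world iff ψ holds at some accessible world.
At 2: \neg \Diamond q is false, p is false, so \neg \Diamond q \lor p is false.
  At 2: \Diamond q is true, so \neg \Diamond q is false.
    At 2: \Diamond q requires q at some successor in {0, 1, 3, 4, 5, 6}.
      q holds at 3, so \Diamond q is true at 2.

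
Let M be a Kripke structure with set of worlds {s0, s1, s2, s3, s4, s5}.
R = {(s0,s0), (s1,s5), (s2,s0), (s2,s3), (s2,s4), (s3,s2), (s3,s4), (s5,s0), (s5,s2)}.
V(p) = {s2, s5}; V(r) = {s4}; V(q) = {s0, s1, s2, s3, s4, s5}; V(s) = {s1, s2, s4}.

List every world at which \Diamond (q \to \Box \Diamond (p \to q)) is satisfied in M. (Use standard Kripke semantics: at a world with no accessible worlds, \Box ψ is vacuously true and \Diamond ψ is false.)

Recall that \Box ψ holds at a world iff ψ holds at every accessible world, and \Diamond ψ holds iff ψ holds at some accessible world.
Let φ = \Diamond (q \to \Box \Diamond (p \to q)). Evaluate φ at each world:
  s0 (successors {s0}): φ is true.
  s1 (successors {s5}): φ is true.
  s2 (successors {s0, s3, s4}): φ is true.
  s3 (successors {s2, s4}): φ is true.
  s4 (successors ∅): φ is false.
  s5 (successors {s0, s2}): φ is true.
For instance, at s1:
  At s1: \Diamond (q \to \Box \Diamond (p \to q)) requires q \to \Box \Diamond (p \to q) at some successor in {s5}.
    q \to \Box \Diamond (p \to q) holds at s5, so \Diamond (q \to \Box \Diamond (p \to q)) is true at s1.
      At s5: q is true, \Box \Diamond (p \to q) is true, so q \to \Box \Diamond (p \to q) is true.
Satisfying worlds: {s0, s1, s2, s3, s5}

s0, s1, s2, s3, s5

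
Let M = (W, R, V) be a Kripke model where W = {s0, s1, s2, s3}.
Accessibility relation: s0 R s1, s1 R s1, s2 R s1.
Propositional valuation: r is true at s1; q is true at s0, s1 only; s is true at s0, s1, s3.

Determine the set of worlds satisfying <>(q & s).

s0, s1, s2

Let φ = <>(q & s). Evaluate φ at each world:
  s0 (successors {s1}): φ is true.
  s1 (successors {s1}): φ is true.
  s2 (successors {s1}): φ is true.
  s3 (successors ∅): φ is false.
For instance, at s1:
  At s1: <>(q & s) requires q & s at some successor in {s1}.
    q & s holds at s1, so <>(q & s) is true at s1.
Satisfying worlds: {s0, s1, s2}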